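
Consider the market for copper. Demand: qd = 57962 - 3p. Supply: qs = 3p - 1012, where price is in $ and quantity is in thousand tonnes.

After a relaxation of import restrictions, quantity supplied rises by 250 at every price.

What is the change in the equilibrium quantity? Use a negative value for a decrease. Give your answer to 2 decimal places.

+125.00

Solve the original market: 57962 - 3p = 3p - 1012, hence p = 9829 and q = 28475.
After the shift, demand is qd = 57962 - 3p and supply is qs = 3p - 762.
New equilibrium: 57962 - 3p = 3p - 762 ⇒ 58724 = 6p ⇒ p = 29362/3 ≈ 9787.3333, q = 28600.
Δq = 28600 − 28475 = +125.00.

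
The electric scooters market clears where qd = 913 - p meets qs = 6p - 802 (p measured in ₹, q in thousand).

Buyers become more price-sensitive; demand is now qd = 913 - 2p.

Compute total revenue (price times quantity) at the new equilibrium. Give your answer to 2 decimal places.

103811.09

Initially, 913 - p = 6p - 802, so 1715 = 7p and p = 245, q = 668.
With the change applied: demand qd = 913 - 2p, supply qs = 6p - 802.
Setting them equal: 913 - 2p = 6p - 802 → 1715 = 8p, so p = 214.375 and q = 484.25.
New expenditure = 214.375 × 484.25 = 103811.09.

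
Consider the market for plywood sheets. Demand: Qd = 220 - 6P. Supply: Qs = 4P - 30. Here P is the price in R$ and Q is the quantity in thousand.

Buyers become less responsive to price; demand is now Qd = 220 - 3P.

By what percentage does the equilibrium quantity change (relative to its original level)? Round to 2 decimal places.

Initially, 220 - 6P = 4P - 30, so 250 = 10P and P = 25, Q = 70.
With the change applied: demand Qd = 220 - 3P, supply Qs = 4P - 30.
New equilibrium: 220 - 3P = 4P - 30 ⇒ 250 = 7P ⇒ P = 250/7 ≈ 35.7143, Q = 790/7 ≈ 112.8571.
%ΔQ = (112.8571 − 70) / 70 × 100 = +61.22%.

+61.22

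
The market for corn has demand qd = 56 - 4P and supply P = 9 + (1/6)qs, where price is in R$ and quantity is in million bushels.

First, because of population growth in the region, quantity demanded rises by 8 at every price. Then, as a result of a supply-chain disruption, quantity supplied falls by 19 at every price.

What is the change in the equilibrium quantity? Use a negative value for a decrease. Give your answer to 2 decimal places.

-2.80

Original equilibrium: 56 - 4P = 6P - 54 gives 110 = 10P, so P = 11 and q = 12.
After the shift, demand is qd = 64 - 4P and supply is qs = 6P - 73.
New equilibrium: 64 - 4P = 6P - 73 ⇒ 137 = 10P ⇒ P = 13.7, q = 9.2.
Δq = 9.2 − 12 = -2.80.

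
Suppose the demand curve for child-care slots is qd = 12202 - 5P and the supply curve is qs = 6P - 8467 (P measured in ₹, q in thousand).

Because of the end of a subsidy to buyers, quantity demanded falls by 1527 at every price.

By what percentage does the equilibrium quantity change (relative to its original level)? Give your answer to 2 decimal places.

-29.67

Solve the original market: 12202 - 5P = 6P - 8467, hence P = 1879 and q = 2807.
After the shift, demand is qd = 10675 - 5P and supply is qs = 6P - 8467.
New equilibrium: 10675 - 5P = 6P - 8467 ⇒ 19142 = 11P ⇒ P = 19142/11 ≈ 1740.1818, q = 21715/11 ≈ 1974.0909.
%Δq = (1974.0909 − 2807) / 2807 × 100 = -29.67%.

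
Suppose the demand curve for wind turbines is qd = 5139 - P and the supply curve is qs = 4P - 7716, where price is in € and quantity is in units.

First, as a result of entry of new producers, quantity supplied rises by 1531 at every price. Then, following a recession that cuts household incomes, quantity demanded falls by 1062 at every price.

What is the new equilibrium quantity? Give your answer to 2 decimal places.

2024.60

Solve the original market: 5139 - P = 4P - 7716, hence P = 2571 and q = 2568.
With the change applied: demand qd = 4077 - P, supply qs = 4P - 6185.
Clearing the new market: 4077 - P = 4P - 6185, so P = 2052.4 and q = 2024.6.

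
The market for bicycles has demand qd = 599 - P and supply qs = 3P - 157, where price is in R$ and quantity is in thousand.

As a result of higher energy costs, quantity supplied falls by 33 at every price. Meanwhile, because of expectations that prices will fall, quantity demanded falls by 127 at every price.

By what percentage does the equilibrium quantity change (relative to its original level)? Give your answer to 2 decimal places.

Original equilibrium: 599 - P = 3P - 157 gives 756 = 4P, so P = 189 and q = 410.
The new curves are qd = 472 - P (demand) and qs = 3P - 190 (supply).
New equilibrium: 472 - P = 3P - 190 ⇒ 662 = 4P ⇒ P = 165.5, q = 306.5.
%Δq = (306.5 − 410) / 410 × 100 = -25.24%.

-25.24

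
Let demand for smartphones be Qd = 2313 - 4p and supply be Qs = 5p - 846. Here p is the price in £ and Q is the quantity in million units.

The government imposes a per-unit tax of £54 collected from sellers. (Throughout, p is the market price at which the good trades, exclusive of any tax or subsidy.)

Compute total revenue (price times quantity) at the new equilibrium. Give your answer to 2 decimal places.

Solve the original market: 2313 - 4p = 5p - 846, hence p = 351 and Q = 909.
Since sellers keep the price net of the tax, the effective supply curve becomes Qs = 5p - 1116.
New equilibrium: 2313 - 4p = 5p - 1116 ⇒ 3429 = 9p ⇒ p = 381, Q = 789.
New expenditure = 381 × 789 = 300609.00.

300609.00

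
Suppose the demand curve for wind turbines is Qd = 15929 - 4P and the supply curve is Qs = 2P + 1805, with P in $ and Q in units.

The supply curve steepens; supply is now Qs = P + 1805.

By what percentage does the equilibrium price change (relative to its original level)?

Solve the original market: 15929 - 4P = 2P + 1805, hence P = 2354 and Q = 6513.
The shock moves the curves to Qd = 15929 - 4P and Qs = P + 1805.
Equate the new curves: 15929 - 4P = P + 1805, giving 14124 = 5P, P = 2824.8, Q = 4629.8.
%ΔP = (2824.8 − 2354) / 2354 × 100 = +20%.

+20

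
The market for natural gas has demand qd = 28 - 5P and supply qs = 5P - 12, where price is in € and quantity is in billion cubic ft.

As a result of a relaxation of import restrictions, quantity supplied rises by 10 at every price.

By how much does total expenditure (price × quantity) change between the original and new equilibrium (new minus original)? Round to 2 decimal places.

Original equilibrium: 28 - 5P = 5P - 12 gives 40 = 10P, so P = 4 and q = 8.
After the shift, demand is qd = 28 - 5P and supply is qs = 5P - 2.
Clearing the new market: 28 - 5P = 5P - 2, so P = 3 and q = 13.
Expenditure moves from 4×8 = 32 to 3×13 = 39; change = +7.00.

+7.00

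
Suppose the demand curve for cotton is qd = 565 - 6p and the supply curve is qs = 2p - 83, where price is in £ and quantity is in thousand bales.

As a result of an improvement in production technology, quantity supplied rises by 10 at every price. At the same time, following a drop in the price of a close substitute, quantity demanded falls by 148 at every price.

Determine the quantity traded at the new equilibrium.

49.5

Original equilibrium: 565 - 6p = 2p - 83 gives 648 = 8p, so p = 81 and q = 79.
The new curves are qd = 417 - 6p (demand) and qs = 2p - 73 (supply).
Equate the new curves: 417 - 6p = 2p - 73, giving 490 = 8p, p = 61.25, q = 49.5.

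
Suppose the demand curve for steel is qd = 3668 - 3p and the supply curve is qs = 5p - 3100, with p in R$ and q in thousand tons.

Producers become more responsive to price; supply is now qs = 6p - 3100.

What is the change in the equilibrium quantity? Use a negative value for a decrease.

Before the shock: 3668 - 3p = 5p - 3100 ⇒ 6768 = 8p ⇒ p = 846, q = 1130.
After the shift, demand is qd = 3668 - 3p and supply is qs = 6p - 3100.
Equate the new curves: 3668 - 3p = 6p - 3100, giving 6768 = 9p, p = 752, q = 1412.
Δq = 1412 − 1130 = +282.

+282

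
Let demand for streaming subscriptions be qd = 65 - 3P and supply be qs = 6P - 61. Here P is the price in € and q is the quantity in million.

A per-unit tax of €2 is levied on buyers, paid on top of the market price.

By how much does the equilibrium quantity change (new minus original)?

Solve the original market: 65 - 3P = 6P - 61, hence P = 14 and q = 23.
Since buyers pay the price plus the tax, the effective demand curve becomes qd = 59 - 3P.
New equilibrium: 59 - 3P = 6P - 61 ⇒ 120 = 9P ⇒ P = 40/3 ≈ 13.3333, q = 19.
Δq = 19 − 23 = -4.

-4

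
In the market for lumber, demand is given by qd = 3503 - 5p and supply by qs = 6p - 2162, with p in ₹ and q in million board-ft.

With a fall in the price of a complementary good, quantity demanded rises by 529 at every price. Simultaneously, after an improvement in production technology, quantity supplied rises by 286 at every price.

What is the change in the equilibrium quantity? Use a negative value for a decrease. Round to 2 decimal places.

+418.55

Before the shock: 3503 - 5p = 6p - 2162 ⇒ 5665 = 11p ⇒ p = 515, q = 928.
The new curves are qd = 4032 - 5p (demand) and qs = 6p - 1876 (supply).
Clearing the new market: 4032 - 5p = 6p - 1876, so p = 5908/11 ≈ 537.0909 and q = 14812/11 ≈ 1346.5455.
Δq = 1346.5455 − 928 = +418.55.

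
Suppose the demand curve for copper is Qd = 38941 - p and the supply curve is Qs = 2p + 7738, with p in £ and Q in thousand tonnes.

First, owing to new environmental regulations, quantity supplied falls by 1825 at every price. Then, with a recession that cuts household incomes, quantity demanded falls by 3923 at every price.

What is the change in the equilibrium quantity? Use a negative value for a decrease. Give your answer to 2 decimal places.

Before the shock: 38941 - p = 2p + 7738 ⇒ 31203 = 3p ⇒ p = 10401, Q = 28540.
The shock moves the curves to Qd = 35018 - p and Qs = 2p + 5913.
New equilibrium: 35018 - p = 2p + 5913 ⇒ 29105 = 3p ⇒ p = 29105/3 ≈ 9701.6667, Q = 75949/3 ≈ 25316.3333.
ΔQ = 25316.3333 − 28540 = -3223.67.

-3223.67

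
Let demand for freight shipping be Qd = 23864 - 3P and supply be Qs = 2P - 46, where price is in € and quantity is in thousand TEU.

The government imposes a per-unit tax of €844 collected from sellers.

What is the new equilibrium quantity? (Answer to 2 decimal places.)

8505.20

Initially, 23864 - 3P = 2P - 46, so 23910 = 5P and P = 4782, Q = 9518.
Since sellers keep the price net of the tax, the effective supply curve becomes Qs = 2P - 1734.
Setting them equal: 23864 - 3P = 2P - 1734 → 25598 = 5P, so P = 5119.6 and Q = 8505.2.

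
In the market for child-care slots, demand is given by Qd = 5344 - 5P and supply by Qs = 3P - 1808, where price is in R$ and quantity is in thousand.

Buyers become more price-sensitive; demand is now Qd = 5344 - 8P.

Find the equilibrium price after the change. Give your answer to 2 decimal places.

Solve the original market: 5344 - 5P = 3P - 1808, hence P = 894 and Q = 874.
The shock moves the curves to Qd = 5344 - 8P and Qs = 3P - 1808.
New equilibrium: 5344 - 8P = 3P - 1808 ⇒ 7152 = 11P ⇒ P = 7152/11 ≈ 650.1818, Q = 1568/11 ≈ 142.5455.

650.18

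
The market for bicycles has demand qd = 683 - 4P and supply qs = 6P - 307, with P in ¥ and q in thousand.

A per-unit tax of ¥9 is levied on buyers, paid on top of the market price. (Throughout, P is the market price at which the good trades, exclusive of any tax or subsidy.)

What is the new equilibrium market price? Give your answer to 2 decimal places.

Original equilibrium: 683 - 4P = 6P - 307 gives 990 = 10P, so P = 99 and q = 287.
Since buyers pay the price plus the tax, the effective demand curve becomes qd = 647 - 4P.
Equate the new curves: 647 - 4P = 6P - 307, giving 954 = 10P, P = 95.4, q = 265.4.

95.40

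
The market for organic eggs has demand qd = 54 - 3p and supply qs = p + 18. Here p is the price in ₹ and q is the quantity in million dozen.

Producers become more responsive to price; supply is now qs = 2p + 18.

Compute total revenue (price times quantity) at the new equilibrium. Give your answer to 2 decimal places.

Original equilibrium: 54 - 3p = p + 18 gives 36 = 4p, so p = 9 and q = 27.
The new curves are qd = 54 - 3p (demand) and qs = 2p + 18 (supply).
Clearing the new market: 54 - 3p = 2p + 18, so p = 7.2 and q = 32.4.
New expenditure = 7.2 × 32.4 = 233.28.

233.28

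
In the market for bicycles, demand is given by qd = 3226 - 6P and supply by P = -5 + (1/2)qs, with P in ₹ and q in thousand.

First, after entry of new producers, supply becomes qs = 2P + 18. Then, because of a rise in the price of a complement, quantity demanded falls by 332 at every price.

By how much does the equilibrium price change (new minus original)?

Before the shock: 3226 - 6P = 2P + 10 ⇒ 3216 = 8P ⇒ P = 402, q = 814.
With the change applied: demand qd = 2894 - 6P, supply qs = 2P + 18.
Setting them equal: 2894 - 6P = 2P + 18 → 2876 = 8P, so P = 359.5 and q = 737.
ΔP = 359.5 − 402 = -42.5.

-42.5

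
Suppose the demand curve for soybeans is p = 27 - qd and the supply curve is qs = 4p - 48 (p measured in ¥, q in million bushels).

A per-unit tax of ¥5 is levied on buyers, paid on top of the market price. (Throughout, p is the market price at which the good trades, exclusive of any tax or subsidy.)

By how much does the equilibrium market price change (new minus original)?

Before the shock: 27 - p = 4p - 48 ⇒ 75 = 5p ⇒ p = 15, q = 12.
Since buyers pay the price plus the tax, the effective demand curve becomes qd = 22 - p.
Setting them equal: 22 - p = 4p - 48 → 70 = 5p, so p = 14 and q = 8.
Δp = 14 − 15 = -1.

-1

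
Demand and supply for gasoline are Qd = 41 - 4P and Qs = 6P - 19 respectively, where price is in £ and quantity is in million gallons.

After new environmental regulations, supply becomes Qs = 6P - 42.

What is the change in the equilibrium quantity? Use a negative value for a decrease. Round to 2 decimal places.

Original equilibrium: 41 - 4P = 6P - 19 gives 60 = 10P, so P = 6 and Q = 17.
After the shift, demand is Qd = 41 - 4P and supply is Qs = 6P - 42.
Equate the new curves: 41 - 4P = 6P - 42, giving 83 = 10P, P = 8.3, Q = 7.8.
ΔQ = 7.8 − 17 = -9.20.

-9.20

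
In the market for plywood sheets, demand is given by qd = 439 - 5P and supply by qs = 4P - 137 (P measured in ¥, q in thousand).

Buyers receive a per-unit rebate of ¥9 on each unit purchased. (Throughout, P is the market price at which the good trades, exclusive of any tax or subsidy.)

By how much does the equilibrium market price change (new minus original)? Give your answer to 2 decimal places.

+5.00

Initially, 439 - 5P = 4P - 137, so 576 = 9P and P = 64, q = 119.
Since buyers' out-of-pocket price is the market price minus the rebate, the effective demand curve becomes qd = 484 - 5P.
Clearing the new market: 484 - 5P = 4P - 137, so P = 69 and q = 139.
ΔP = 69 − 64 = +5.00.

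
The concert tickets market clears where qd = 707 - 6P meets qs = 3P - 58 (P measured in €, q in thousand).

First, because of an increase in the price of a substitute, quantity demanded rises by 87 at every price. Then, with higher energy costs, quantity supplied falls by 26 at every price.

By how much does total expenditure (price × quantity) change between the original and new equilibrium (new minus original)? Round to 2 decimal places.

Initially, 707 - 6P = 3P - 58, so 765 = 9P and P = 85, q = 197.
The shock moves the curves to qd = 794 - 6P and qs = 3P - 84.
Equate the new curves: 794 - 6P = 3P - 84, giving 878 = 9P, P = 878/9 ≈ 97.5556, q = 626/3 ≈ 208.6667.
Expenditure moves from 85×197 = 16745 to 97.5556×208.6667 = 20356.5926; change = +3611.59.

+3611.59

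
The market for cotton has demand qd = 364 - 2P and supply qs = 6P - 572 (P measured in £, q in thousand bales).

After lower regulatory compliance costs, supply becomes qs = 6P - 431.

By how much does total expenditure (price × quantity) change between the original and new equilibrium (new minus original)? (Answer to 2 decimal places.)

Original equilibrium: 364 - 2P = 6P - 572 gives 936 = 8P, so P = 117 and q = 130.
With the change applied: demand qd = 364 - 2P, supply qs = 6P - 431.
Setting them equal: 364 - 2P = 6P - 431 → 795 = 8P, so P = 99.375 and q = 165.25.
Expenditure moves from 117×130 = 15210 to 99.375×165.25 = 16421.71875; change = +1211.72.

+1211.72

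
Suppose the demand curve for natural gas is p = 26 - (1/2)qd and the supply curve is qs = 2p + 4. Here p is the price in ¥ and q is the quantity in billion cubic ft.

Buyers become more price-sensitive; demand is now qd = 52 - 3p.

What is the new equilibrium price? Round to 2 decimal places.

9.60

Initially, 52 - 2p = 2p + 4, so 48 = 4p and p = 12, q = 28.
With the change applied: demand qd = 52 - 3p, supply qs = 2p + 4.
New equilibrium: 52 - 3p = 2p + 4 ⇒ 48 = 5p ⇒ p = 9.6, q = 23.2.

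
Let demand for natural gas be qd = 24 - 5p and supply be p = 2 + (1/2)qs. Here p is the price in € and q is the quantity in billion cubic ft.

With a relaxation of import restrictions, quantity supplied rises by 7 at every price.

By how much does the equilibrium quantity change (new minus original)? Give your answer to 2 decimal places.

Original equilibrium: 24 - 5p = 2p - 4 gives 28 = 7p, so p = 4 and q = 4.
The new curves are qd = 24 - 5p (demand) and qs = 2p + 3 (supply).
Clearing the new market: 24 - 5p = 2p + 3, so p = 3 and q = 9.
Δq = 9 − 4 = +5.00.

+5.00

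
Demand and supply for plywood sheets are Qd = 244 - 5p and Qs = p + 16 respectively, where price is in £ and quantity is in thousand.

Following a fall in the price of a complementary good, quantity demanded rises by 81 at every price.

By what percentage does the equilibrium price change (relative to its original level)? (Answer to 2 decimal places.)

+35.53

Before the shock: 244 - 5p = p + 16 ⇒ 228 = 6p ⇒ p = 38, Q = 54.
After the shift, demand is Qd = 325 - 5p and supply is Qs = p + 16.
Setting them equal: 325 - 5p = p + 16 → 309 = 6p, so p = 51.5 and Q = 67.5.
%Δp = (51.5 − 38) / 38 × 100 = +35.53%.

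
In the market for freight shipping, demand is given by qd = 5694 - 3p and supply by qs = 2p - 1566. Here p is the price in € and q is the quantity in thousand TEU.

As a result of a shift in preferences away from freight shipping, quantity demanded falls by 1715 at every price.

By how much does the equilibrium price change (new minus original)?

-343

Original equilibrium: 5694 - 3p = 2p - 1566 gives 7260 = 5p, so p = 1452 and q = 1338.
After the shift, demand is qd = 3979 - 3p and supply is qs = 2p - 1566.
Setting them equal: 3979 - 3p = 2p - 1566 → 5545 = 5p, so p = 1109 and q = 652.
Δp = 1109 − 1452 = -343.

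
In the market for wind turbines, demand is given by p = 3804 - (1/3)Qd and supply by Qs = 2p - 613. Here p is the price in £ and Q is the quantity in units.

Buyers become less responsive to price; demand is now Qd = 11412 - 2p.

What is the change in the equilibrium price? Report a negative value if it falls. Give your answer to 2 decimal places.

+601.25

Initially, 11412 - 3p = 2p - 613, so 12025 = 5p and p = 2405, Q = 4197.
With the change applied: demand Qd = 11412 - 2p, supply Qs = 2p - 613.
Clearing the new market: 11412 - 2p = 2p - 613, so p = 3006.25 and Q = 5399.5.
Δp = 3006.25 − 2405 = +601.25.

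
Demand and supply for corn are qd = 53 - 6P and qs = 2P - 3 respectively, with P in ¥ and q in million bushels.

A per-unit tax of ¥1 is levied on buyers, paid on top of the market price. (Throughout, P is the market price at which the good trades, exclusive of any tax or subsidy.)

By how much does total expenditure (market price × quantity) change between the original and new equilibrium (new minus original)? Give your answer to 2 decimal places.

-17.63

Before the shock: 53 - 6P = 2P - 3 ⇒ 56 = 8P ⇒ P = 7, q = 11.
Since buyers pay the price plus the tax, the effective demand curve becomes qd = 47 - 6P.
Equate the new curves: 47 - 6P = 2P - 3, giving 50 = 8P, P = 6.25, q = 9.5.
Expenditure moves from 7×11 = 77 to 6.25×9.5 = 59.375; change = -17.63.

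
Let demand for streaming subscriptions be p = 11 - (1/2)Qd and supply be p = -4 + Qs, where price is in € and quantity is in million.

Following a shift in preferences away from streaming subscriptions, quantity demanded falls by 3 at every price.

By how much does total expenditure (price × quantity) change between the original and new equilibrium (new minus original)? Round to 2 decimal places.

Initially, 22 - 2p = p + 4, so 18 = 3p and p = 6, Q = 10.
The new curves are Qd = 19 - 2p (demand) and Qs = p + 4 (supply).
New equilibrium: 19 - 2p = p + 4 ⇒ 15 = 3p ⇒ p = 5, Q = 9.
Expenditure moves from 6×10 = 60 to 5×9 = 45; change = -15.00.

-15.00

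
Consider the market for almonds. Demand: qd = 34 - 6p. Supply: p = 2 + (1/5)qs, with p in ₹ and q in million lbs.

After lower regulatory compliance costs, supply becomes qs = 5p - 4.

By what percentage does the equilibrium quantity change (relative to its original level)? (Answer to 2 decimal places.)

Solve the original market: 34 - 6p = 5p - 10, hence p = 4 and q = 10.
With the change applied: demand qd = 34 - 6p, supply qs = 5p - 4.
Equate the new curves: 34 - 6p = 5p - 4, giving 38 = 11p, p = 38/11 ≈ 3.4545, q = 146/11 ≈ 13.2727.
%Δq = (13.2727 − 10) / 10 × 100 = +32.73%.

+32.73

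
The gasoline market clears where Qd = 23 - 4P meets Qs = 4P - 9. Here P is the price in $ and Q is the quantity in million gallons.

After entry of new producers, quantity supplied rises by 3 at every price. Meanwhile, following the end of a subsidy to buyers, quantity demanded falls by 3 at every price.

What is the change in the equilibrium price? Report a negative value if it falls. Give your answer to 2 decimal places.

-0.75

Initially, 23 - 4P = 4P - 9, so 32 = 8P and P = 4, Q = 7.
The shock moves the curves to Qd = 20 - 4P and Qs = 4P - 6.
New equilibrium: 20 - 4P = 4P - 6 ⇒ 26 = 8P ⇒ P = 3.25, Q = 7.
ΔP = 3.25 − 4 = -0.75.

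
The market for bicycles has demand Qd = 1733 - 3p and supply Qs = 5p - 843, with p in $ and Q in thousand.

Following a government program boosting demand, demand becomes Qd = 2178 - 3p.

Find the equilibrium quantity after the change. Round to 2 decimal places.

Initially, 1733 - 3p = 5p - 843, so 2576 = 8p and p = 322, Q = 767.
With the change applied: demand Qd = 2178 - 3p, supply Qs = 5p - 843.
Equate the new curves: 2178 - 3p = 5p - 843, giving 3021 = 8p, p = 377.625, Q = 1045.125.

1045.13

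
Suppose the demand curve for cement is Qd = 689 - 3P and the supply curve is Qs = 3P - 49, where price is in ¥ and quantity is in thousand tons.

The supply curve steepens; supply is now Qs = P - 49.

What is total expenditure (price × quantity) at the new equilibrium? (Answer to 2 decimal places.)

Before the shock: 689 - 3P = 3P - 49 ⇒ 738 = 6P ⇒ P = 123, Q = 320.
With the change applied: demand Qd = 689 - 3P, supply Qs = P - 49.
Setting them equal: 689 - 3P = P - 49 → 738 = 4P, so P = 184.5 and Q = 135.5.
New expenditure = 184.5 × 135.5 = 24999.75.

24999.75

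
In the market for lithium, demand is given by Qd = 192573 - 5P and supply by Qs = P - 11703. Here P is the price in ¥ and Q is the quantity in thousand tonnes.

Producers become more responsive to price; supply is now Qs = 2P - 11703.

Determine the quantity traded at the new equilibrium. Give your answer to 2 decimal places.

Solve the original market: 192573 - 5P = P - 11703, hence P = 34046 and Q = 22343.
With the change applied: demand Qd = 192573 - 5P, supply Qs = 2P - 11703.
Setting them equal: 192573 - 5P = 2P - 11703 → 204276 = 7P, so P = 204276/7 ≈ 29182.2857 and Q = 326631/7 ≈ 46661.5714.

46661.57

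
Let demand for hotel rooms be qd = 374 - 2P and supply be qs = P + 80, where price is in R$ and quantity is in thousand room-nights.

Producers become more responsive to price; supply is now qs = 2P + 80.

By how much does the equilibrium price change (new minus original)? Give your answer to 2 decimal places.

-24.50

Initially, 374 - 2P = P + 80, so 294 = 3P and P = 98, q = 178.
After the shift, demand is qd = 374 - 2P and supply is qs = 2P + 80.
Setting them equal: 374 - 2P = 2P + 80 → 294 = 4P, so P = 73.5 and q = 227.
ΔP = 73.5 − 98 = -24.50.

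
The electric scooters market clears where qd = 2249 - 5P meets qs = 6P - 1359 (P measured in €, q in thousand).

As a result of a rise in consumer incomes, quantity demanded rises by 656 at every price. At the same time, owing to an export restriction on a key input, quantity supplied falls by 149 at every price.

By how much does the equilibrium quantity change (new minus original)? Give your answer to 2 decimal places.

Before the shock: 2249 - 5P = 6P - 1359 ⇒ 3608 = 11P ⇒ P = 328, q = 609.
After the shift, demand is qd = 2905 - 5P and supply is qs = 6P - 1508.
Setting them equal: 2905 - 5P = 6P - 1508 → 4413 = 11P, so P = 4413/11 ≈ 401.1818 and q = 9890/11 ≈ 899.0909.
Δq = 899.0909 − 609 = +290.09.

+290.09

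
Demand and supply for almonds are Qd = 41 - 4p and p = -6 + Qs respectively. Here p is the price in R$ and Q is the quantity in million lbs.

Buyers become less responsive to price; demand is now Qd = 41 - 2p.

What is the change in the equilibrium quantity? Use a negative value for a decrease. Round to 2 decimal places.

+4.67

Initially, 41 - 4p = p + 6, so 35 = 5p and p = 7, Q = 13.
With the change applied: demand Qd = 41 - 2p, supply Qs = p + 6.
Setting them equal: 41 - 2p = p + 6 → 35 = 3p, so p = 35/3 ≈ 11.6667 and Q = 53/3 ≈ 17.6667.
ΔQ = 17.6667 − 13 = +4.67.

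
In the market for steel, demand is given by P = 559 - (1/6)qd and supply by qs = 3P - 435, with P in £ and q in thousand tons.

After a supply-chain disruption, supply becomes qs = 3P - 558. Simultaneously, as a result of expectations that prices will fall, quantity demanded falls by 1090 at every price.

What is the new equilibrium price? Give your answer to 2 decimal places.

Original equilibrium: 3354 - 6P = 3P - 435 gives 3789 = 9P, so P = 421 and q = 828.
After the shift, demand is qd = 2264 - 6P and supply is qs = 3P - 558.
Setting them equal: 2264 - 6P = 3P - 558 → 2822 = 9P, so P = 2822/9 ≈ 313.5556 and q = 1148/3 ≈ 382.6667.

313.56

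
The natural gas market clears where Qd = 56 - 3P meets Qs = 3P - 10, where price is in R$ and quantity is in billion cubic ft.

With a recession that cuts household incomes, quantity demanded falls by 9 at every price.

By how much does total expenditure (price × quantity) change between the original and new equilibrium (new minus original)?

Before the shock: 56 - 3P = 3P - 10 ⇒ 66 = 6P ⇒ P = 11, Q = 23.
With the change applied: demand Qd = 47 - 3P, supply Qs = 3P - 10.
Equate the new curves: 47 - 3P = 3P - 10, giving 57 = 6P, P = 9.5, Q = 18.5.
Expenditure moves from 11×23 = 253 to 9.5×18.5 = 175.75; change = -77.25.

-77.25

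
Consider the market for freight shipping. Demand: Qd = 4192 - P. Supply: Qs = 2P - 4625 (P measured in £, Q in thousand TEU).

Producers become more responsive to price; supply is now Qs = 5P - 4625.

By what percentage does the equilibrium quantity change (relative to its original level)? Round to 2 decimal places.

Initially, 4192 - P = 2P - 4625, so 8817 = 3P and P = 2939, Q = 1253.
After the shift, demand is Qd = 4192 - P and supply is Qs = 5P - 4625.
Setting them equal: 4192 - P = 5P - 4625 → 8817 = 6P, so P = 1469.5 and Q = 2722.5.
%ΔQ = (2722.5 − 1253) / 1253 × 100 = +117.28%.

+117.28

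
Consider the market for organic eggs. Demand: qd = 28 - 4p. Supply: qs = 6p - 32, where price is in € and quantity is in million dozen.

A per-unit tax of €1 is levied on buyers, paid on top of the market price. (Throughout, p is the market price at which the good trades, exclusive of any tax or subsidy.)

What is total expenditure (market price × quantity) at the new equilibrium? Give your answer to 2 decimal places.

Original equilibrium: 28 - 4p = 6p - 32 gives 60 = 10p, so p = 6 and q = 4.
Since buyers pay the price plus the tax, the effective demand curve becomes qd = 24 - 4p.
Clearing the new market: 24 - 4p = 6p - 32, so p = 5.6 and q = 1.6.
New expenditure = 5.6 × 1.6 = 8.96.

8.96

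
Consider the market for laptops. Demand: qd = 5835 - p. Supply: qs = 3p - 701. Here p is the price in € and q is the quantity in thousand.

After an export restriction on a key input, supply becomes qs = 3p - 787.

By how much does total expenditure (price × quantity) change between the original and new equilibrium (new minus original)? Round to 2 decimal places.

Initially, 5835 - p = 3p - 701, so 6536 = 4p and p = 1634, q = 4201.
The new curves are qd = 5835 - p (demand) and qs = 3p - 787 (supply).
Setting them equal: 5835 - p = 3p - 787 → 6622 = 4p, so p = 1655.5 and q = 4179.5.
Expenditure moves from 1634×4201 = 6864434 to 1655.5×4179.5 = 6919162.25; change = +54728.25.

+54728.25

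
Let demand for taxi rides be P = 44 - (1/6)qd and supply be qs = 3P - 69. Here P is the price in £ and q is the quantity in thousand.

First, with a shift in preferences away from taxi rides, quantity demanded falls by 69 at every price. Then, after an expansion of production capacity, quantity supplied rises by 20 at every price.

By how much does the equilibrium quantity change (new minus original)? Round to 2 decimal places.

-9.67

Before the shock: 264 - 6P = 3P - 69 ⇒ 333 = 9P ⇒ P = 37, q = 42.
After the shift, demand is qd = 195 - 6P and supply is qs = 3P - 49.
New equilibrium: 195 - 6P = 3P - 49 ⇒ 244 = 9P ⇒ P = 244/9 ≈ 27.1111, q = 97/3 ≈ 32.3333.
Δq = 32.3333 − 42 = -9.67.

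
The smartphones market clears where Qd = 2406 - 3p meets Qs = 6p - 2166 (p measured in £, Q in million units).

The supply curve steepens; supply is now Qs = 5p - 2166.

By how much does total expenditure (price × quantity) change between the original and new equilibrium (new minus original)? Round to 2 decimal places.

Original equilibrium: 2406 - 3p = 6p - 2166 gives 4572 = 9p, so p = 508 and Q = 882.
With the change applied: demand Qd = 2406 - 3p, supply Qs = 5p - 2166.
New equilibrium: 2406 - 3p = 5p - 2166 ⇒ 4572 = 8p ⇒ p = 571.5, Q = 691.5.
Expenditure moves from 508×882 = 448056 to 571.5×691.5 = 395192.25; change = -52863.75.

-52863.75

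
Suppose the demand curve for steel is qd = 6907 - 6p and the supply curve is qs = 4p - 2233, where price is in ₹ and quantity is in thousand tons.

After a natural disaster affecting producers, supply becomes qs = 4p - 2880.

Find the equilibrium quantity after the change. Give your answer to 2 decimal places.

Before the shock: 6907 - 6p = 4p - 2233 ⇒ 9140 = 10p ⇒ p = 914, q = 1423.
After the shift, demand is qd = 6907 - 6p and supply is qs = 4p - 2880.
New equilibrium: 6907 - 6p = 4p - 2880 ⇒ 9787 = 10p ⇒ p = 978.7, q = 1034.8.

1034.80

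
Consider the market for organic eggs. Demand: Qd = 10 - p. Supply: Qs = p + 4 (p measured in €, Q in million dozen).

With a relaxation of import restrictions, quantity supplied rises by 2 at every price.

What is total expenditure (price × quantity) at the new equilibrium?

16

Initially, 10 - p = p + 4, so 6 = 2p and p = 3, Q = 7.
With the change applied: demand Qd = 10 - p, supply Qs = p + 6.
New equilibrium: 10 - p = p + 6 ⇒ 4 = 2p ⇒ p = 2, Q = 8.
New expenditure = 2 × 8 = 16.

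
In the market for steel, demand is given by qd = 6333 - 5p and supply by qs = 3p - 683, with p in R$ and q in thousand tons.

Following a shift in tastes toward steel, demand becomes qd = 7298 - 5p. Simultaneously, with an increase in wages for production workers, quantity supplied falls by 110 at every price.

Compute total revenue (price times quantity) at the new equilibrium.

Initially, 6333 - 5p = 3p - 683, so 7016 = 8p and p = 877, q = 1948.
After the shift, demand is qd = 7298 - 5p and supply is qs = 3p - 793.
Setting them equal: 7298 - 5p = 3p - 793 → 8091 = 8p, so p = 1011.375 and q = 2241.125.
New expenditure = 1011.375 × 2241.125 = 2266617.796875.

2266617.796875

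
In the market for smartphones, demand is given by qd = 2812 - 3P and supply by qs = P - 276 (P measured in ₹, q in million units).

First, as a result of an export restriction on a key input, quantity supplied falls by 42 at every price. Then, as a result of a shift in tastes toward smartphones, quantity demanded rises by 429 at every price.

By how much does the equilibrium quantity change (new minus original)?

+75.75

Initially, 2812 - 3P = P - 276, so 3088 = 4P and P = 772, q = 496.
The shock moves the curves to qd = 3241 - 3P and qs = P - 318.
Setting them equal: 3241 - 3P = P - 318 → 3559 = 4P, so P = 889.75 and q = 571.75.
Δq = 571.75 − 496 = +75.75.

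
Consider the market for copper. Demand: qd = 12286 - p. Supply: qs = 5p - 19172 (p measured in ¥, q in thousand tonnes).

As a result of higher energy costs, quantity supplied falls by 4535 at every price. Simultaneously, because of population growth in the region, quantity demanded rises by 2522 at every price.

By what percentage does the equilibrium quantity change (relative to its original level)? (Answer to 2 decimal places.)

Original equilibrium: 12286 - p = 5p - 19172 gives 31458 = 6p, so p = 5243 and q = 7043.
The shock moves the curves to qd = 14808 - p and qs = 5p - 23707.
New equilibrium: 14808 - p = 5p - 23707 ⇒ 38515 = 6p ⇒ p = 38515/6 ≈ 6419.1667, q = 50333/6 ≈ 8388.8333.
%Δq = (8388.8333 − 7043) / 7043 × 100 = +19.11%.

+19.11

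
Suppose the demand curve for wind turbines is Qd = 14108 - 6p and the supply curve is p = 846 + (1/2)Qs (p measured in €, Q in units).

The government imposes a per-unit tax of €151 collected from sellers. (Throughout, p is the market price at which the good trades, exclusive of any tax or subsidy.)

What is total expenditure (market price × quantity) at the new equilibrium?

Original equilibrium: 14108 - 6p = 2p - 1692 gives 15800 = 8p, so p = 1975 and Q = 2258.
Since sellers keep the price net of the tax, the effective supply curve becomes Qs = 2p - 1994.
Setting them equal: 14108 - 6p = 2p - 1994 → 16102 = 8p, so p = 2012.75 and Q = 2031.5.
New expenditure = 2012.75 × 2031.5 = 4088901.625.

4088901.625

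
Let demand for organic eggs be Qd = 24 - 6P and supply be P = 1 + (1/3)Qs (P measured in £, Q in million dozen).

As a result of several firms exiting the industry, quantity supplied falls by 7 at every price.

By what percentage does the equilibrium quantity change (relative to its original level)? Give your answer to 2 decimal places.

Before the shock: 24 - 6P = 3P - 3 ⇒ 27 = 9P ⇒ P = 3, Q = 6.
The new curves are Qd = 24 - 6P (demand) and Qs = 3P - 10 (supply).
Clearing the new market: 24 - 6P = 3P - 10, so P = 34/9 ≈ 3.7778 and Q = 4/3 ≈ 1.3333.
%ΔQ = (1.3333 − 6) / 6 × 100 = -77.78%.

-77.78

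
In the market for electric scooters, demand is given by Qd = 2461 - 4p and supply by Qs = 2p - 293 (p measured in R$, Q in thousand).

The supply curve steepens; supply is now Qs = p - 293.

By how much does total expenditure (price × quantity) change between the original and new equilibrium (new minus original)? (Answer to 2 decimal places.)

-144878.76

Original equilibrium: 2461 - 4p = 2p - 293 gives 2754 = 6p, so p = 459 and Q = 625.
After the shift, demand is Qd = 2461 - 4p and supply is Qs = p - 293.
Clearing the new market: 2461 - 4p = p - 293, so p = 550.8 and Q = 257.8.
Expenditure moves from 459×625 = 286875 to 550.8×257.8 = 141996.24; change = -144878.76.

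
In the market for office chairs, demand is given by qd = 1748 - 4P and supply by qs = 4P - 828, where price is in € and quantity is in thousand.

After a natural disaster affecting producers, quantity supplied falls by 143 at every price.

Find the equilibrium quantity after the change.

Solve the original market: 1748 - 4P = 4P - 828, hence P = 322 and q = 460.
The shock moves the curves to qd = 1748 - 4P and qs = 4P - 971.
New equilibrium: 1748 - 4P = 4P - 971 ⇒ 2719 = 8P ⇒ P = 339.875, q = 388.5.

388.5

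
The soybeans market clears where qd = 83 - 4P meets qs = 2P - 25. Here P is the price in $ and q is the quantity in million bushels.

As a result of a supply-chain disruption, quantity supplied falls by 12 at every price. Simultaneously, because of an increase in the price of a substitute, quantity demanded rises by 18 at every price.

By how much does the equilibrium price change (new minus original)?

Original equilibrium: 83 - 4P = 2P - 25 gives 108 = 6P, so P = 18 and q = 11.
With the change applied: demand qd = 101 - 4P, supply qs = 2P - 37.
Setting them equal: 101 - 4P = 2P - 37 → 138 = 6P, so P = 23 and q = 9.
ΔP = 23 − 18 = +5.

+5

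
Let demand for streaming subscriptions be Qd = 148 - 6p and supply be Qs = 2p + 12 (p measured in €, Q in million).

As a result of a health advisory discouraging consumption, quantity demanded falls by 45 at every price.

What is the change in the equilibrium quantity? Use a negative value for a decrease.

Solve the original market: 148 - 6p = 2p + 12, hence p = 17 and Q = 46.
The shock moves the curves to Qd = 103 - 6p and Qs = 2p + 12.
New equilibrium: 103 - 6p = 2p + 12 ⇒ 91 = 8p ⇒ p = 11.375, Q = 34.75.
ΔQ = 34.75 − 46 = -11.25.

-11.25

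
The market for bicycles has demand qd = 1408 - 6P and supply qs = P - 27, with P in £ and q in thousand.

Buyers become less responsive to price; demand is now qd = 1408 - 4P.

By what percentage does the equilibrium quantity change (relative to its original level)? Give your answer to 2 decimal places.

Initially, 1408 - 6P = P - 27, so 1435 = 7P and P = 205, q = 178.
With the change applied: demand qd = 1408 - 4P, supply qs = P - 27.
Equate the new curves: 1408 - 4P = P - 27, giving 1435 = 5P, P = 287, q = 260.
%Δq = (260 − 178) / 178 × 100 = +46.07%.

+46.07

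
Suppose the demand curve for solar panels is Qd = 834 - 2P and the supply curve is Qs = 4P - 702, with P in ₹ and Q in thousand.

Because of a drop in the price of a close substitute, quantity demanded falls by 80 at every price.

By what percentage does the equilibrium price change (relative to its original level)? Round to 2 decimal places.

-5.21

Solve the original market: 834 - 2P = 4P - 702, hence P = 256 and Q = 322.
After the shift, demand is Qd = 754 - 2P and supply is Qs = 4P - 702.
Equate the new curves: 754 - 2P = 4P - 702, giving 1456 = 6P, P = 728/3 ≈ 242.6667, Q = 806/3 ≈ 268.6667.
%ΔP = (242.6667 − 256) / 256 × 100 = -5.21%.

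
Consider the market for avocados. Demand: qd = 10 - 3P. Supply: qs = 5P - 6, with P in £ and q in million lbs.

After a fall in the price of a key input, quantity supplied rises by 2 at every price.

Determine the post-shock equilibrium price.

1.75

Initially, 10 - 3P = 5P - 6, so 16 = 8P and P = 2, q = 4.
The new curves are qd = 10 - 3P (demand) and qs = 5P - 4 (supply).
Setting them equal: 10 - 3P = 5P - 4 → 14 = 8P, so P = 1.75 and q = 4.75.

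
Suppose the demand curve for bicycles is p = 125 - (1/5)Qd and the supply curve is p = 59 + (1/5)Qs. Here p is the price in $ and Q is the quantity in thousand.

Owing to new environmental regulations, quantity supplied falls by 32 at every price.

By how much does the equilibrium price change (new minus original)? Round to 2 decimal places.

Solve the original market: 625 - 5p = 5p - 295, hence p = 92 and Q = 165.
With the change applied: demand Qd = 625 - 5p, supply Qs = 5p - 327.
Setting them equal: 625 - 5p = 5p - 327 → 952 = 10p, so p = 95.2 and Q = 149.
Δp = 95.2 − 92 = +3.20.

+3.20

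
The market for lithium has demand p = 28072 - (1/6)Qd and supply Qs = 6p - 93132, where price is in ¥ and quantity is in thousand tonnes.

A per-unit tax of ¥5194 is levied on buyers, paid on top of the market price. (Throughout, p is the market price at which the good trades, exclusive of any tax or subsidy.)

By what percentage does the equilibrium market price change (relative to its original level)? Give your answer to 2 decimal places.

Solve the original market: 168432 - 6p = 6p - 93132, hence p = 21797 and Q = 37650.
Since buyers pay the price plus the tax, the effective demand curve becomes Qd = 137268 - 6p.
New equilibrium: 137268 - 6p = 6p - 93132 ⇒ 230400 = 12p ⇒ p = 19200, Q = 22068.
%Δp = (19200 − 21797) / 21797 × 100 = -11.91%.

-11.91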